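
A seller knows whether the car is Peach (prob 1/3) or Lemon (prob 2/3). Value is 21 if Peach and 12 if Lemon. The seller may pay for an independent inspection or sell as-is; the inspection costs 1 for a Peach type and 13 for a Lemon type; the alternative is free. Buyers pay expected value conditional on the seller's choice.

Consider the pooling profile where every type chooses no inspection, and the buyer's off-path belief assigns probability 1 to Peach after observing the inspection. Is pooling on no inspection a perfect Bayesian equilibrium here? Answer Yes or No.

On path, the buyer holds the prior and pays 1/3·21 + 2/3·12 = 15. Off path (the inspection), believing Peach, it pays 21.
Peach: no inspection nets 15; the inspection nets 21 − 1 = 20. Peach would deviate.
Lemon: no inspection nets 15; the inspection nets 21 − 13 = 8. Lemon stays.
A type deviates, so pooling fails.

No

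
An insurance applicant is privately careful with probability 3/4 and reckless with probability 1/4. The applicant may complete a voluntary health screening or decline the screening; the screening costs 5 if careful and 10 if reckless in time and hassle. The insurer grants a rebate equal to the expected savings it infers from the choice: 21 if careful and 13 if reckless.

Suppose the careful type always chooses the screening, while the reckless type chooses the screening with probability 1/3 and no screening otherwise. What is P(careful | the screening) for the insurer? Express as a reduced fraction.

P(the screening) = (3/4)·1 + (1/4)·(1/3) = 5/6.
By Bayes' rule, P(careful | the screening) = (3/4) / (5/6) = 9/10.

9/10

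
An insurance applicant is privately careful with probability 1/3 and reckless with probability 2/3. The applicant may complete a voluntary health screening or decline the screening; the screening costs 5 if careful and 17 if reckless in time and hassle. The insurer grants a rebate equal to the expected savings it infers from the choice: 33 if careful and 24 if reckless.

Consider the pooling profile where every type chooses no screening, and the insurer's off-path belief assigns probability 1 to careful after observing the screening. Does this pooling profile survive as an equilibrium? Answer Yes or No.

No

On path, the insurer holds the prior and pays 1/3·33 + 2/3·24 = 27. Off path (the screening), believing careful, it pays 33.
careful: no screening nets 27; the screening nets 33 − 5 = 28. careful would deviate.
reckless: no screening nets 27; the screening nets 33 − 17 = 16. reckless stays.
A type deviates, so pooling fails.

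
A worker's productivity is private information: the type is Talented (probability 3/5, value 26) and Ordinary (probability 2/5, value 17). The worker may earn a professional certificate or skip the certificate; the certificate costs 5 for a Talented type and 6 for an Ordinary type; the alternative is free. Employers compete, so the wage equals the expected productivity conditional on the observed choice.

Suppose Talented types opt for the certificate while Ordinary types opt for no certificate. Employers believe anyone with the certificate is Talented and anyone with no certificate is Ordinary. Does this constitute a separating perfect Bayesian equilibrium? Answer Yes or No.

Under these beliefs, the certificate earns wage 26 and no certificate earns wage 17.
Talented: the certificate nets 26 − 5 = 21; no certificate nets 17. Talented prefers the certificate.
Ordinary: the certificate nets 26 − 6 = 20; no certificate nets 17. Ordinary would deviate to the certificate.
Ordinary has a profitable deviation, so the profile is not an equilibrium.

No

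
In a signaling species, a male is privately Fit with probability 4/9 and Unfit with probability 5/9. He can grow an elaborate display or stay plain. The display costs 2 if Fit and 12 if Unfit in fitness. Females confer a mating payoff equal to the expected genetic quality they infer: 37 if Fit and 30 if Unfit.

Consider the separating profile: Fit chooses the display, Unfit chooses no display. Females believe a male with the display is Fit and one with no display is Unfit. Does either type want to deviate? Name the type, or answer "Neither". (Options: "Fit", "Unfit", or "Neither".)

The display pays 37; no display pays 30.
Fit: assigned the display, nets 37 − 2 = 35; deviating to no display nets 30.
Unfit: assigned no display, nets 30; deviating to the display nets 37 − 12 = 25.
Both types strictly prefer their assigned action; no profitable deviation.

Neither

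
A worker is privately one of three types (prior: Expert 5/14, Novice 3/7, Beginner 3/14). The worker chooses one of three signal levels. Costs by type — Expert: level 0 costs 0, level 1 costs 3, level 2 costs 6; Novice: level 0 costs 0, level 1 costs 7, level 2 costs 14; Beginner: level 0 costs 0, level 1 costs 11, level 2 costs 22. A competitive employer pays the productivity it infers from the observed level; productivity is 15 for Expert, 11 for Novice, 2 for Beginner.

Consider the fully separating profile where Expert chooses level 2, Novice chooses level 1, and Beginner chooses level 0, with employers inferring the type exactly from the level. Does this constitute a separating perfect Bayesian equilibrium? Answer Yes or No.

Yes

Separating wages: level 2 → 15, level 1 → 11, level 0 → 2.
Expert (assigned level 2): level 0: 2 − 0 = 2; level 1: 11 − 3 = 8; level 2: 15 − 6 = 9. Expert stays.
Novice (assigned level 1): level 0: 2 − 0 = 2; level 1: 11 − 7 = 4; level 2: 15 − 14 = 1. Novice stays.
Beginner (assigned level 0): level 0: 2 − 0 = 2; level 1: 11 − 11 = 0; level 2: 15 − 22 = -7. Beginner stays.
Every type prefers its assigned level; separation holds.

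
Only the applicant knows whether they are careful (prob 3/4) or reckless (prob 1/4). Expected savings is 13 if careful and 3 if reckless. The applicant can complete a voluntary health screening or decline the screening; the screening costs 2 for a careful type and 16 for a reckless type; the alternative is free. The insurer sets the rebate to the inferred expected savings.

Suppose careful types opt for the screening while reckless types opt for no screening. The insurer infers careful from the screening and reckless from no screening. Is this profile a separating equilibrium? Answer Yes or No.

Yes

Under these beliefs, the screening earns rebate 13 and no screening earns rebate 3.
careful: the screening nets 13 − 2 = 11; no screening nets 3. careful prefers the screening.
reckless: the screening nets 13 − 16 = -3; no screening nets 3. reckless prefers no screening.
Neither type deviates, so the separating profile is an equilibrium.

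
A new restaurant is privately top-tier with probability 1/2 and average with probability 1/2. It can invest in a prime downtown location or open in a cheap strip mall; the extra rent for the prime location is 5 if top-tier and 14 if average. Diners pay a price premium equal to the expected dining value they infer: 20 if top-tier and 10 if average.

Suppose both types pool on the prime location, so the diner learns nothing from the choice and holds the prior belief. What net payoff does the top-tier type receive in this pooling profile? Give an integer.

10

Pooled price premium = 1/2·20 + 1/2·10 = 15.
top-tier pays cost 5 for the prime location, so net payoff = 15 − 5 = 10.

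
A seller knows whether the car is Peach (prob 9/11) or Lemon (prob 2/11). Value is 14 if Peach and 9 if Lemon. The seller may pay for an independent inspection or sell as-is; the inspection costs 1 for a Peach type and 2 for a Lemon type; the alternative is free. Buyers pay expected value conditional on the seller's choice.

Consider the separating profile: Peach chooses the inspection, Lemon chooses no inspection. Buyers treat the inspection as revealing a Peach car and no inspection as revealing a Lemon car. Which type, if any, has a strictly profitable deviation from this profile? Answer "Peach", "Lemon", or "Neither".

The inspection pays 14; no inspection pays 9.
Peach: assigned the inspection, nets 14 − 1 = 13; deviating to no inspection nets 9.
Lemon: assigned no inspection, nets 9; deviating to the inspection nets 14 − 2 = 12.
The Lemon type gains 3 by deviating.

Lemon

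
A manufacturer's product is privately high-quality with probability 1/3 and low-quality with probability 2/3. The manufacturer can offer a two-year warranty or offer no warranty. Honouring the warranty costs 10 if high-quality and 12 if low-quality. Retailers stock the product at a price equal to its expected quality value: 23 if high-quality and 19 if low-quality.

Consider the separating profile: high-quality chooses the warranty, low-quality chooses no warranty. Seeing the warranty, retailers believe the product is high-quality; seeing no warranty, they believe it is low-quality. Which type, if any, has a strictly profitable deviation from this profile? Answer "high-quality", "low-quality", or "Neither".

high-quality

The warranty pays 23; no warranty pays 19.
high-quality: assigned the warranty, nets 23 − 10 = 13; deviating to no warranty nets 19.
low-quality: assigned no warranty, nets 19; deviating to the warranty nets 23 − 12 = 11.
The high-quality type gains 6 by deviating.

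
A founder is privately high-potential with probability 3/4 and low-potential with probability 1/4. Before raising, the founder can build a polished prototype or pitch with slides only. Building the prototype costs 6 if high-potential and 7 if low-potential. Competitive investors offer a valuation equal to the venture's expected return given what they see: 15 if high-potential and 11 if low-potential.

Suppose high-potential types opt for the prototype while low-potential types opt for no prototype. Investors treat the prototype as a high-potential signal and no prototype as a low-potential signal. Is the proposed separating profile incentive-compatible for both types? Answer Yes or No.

No

Under these beliefs, the prototype earns valuation 15 and no prototype earns valuation 11.
high-potential: the prototype nets 15 − 6 = 9; no prototype nets 11. high-potential would deviate to no prototype.
low-potential: the prototype nets 15 − 7 = 8; no prototype nets 11. low-potential prefers no prototype.
high-potential has a profitable deviation, so the profile is not an equilibrium.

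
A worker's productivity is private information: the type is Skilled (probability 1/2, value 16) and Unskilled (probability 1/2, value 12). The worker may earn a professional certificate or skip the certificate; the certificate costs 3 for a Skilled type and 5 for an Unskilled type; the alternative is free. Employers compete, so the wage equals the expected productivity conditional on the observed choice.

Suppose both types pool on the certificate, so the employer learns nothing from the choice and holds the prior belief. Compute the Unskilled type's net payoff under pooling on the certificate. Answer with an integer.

9

Pooled wage = 1/2·16 + 1/2·12 = 14.
Unskilled pays cost 5 for the certificate, so net payoff = 14 − 5 = 9.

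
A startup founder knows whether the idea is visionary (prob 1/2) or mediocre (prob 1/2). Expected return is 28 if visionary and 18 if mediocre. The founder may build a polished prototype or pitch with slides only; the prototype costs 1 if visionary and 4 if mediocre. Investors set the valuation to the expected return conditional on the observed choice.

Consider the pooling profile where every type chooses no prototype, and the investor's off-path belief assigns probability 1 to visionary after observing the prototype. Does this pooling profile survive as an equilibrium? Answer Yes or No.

No

On path, the investor holds the prior and pays 1/2·28 + 1/2·18 = 23. Off path (the prototype), believing visionary, it pays 28.
visionary: no prototype nets 23; the prototype nets 28 − 1 = 27. visionary would deviate.
mediocre: no prototype nets 23; the prototype nets 28 − 4 = 24. mediocre would deviate.
A type deviates, so pooling fails.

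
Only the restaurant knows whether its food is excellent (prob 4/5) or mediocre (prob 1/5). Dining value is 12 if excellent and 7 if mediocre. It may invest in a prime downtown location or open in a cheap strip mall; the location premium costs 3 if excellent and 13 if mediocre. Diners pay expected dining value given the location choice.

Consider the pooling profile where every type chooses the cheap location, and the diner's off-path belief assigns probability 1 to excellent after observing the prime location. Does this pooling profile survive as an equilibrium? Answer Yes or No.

On path, the diner holds the prior and pays 4/5·12 + 1/5·7 = 11. Off path (the prime location), believing excellent, it pays 12.
excellent: the cheap location nets 11; the prime location nets 12 − 3 = 9. excellent stays.
mediocre: the cheap location nets 11; the prime location nets 12 − 13 = -1. mediocre stays.
No type deviates, so pooling is sustained.

Yes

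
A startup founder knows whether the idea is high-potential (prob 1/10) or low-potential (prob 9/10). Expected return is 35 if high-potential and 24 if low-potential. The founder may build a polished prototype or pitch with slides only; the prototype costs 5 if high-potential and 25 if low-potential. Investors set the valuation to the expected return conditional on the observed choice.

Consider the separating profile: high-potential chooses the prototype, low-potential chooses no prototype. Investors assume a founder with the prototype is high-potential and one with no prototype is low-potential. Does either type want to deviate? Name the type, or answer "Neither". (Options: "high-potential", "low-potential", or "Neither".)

The prototype pays 35; no prototype pays 24.
high-potential: assigned the prototype, nets 35 − 5 = 30; deviating to no prototype nets 24.
low-potential: assigned no prototype, nets 24; deviating to the prototype nets 35 − 25 = 10.
Both types strictly prefer their assigned action; no profitable deviation.

Neither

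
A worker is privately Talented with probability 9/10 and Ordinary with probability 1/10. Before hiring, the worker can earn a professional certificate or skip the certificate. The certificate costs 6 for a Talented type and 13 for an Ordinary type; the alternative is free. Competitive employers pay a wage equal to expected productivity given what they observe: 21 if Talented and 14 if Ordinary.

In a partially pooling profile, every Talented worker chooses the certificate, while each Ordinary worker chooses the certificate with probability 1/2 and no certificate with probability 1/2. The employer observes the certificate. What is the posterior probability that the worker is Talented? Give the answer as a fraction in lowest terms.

P(the certificate) = (9/10)·1 + (1/10)·(1/2) = 19/20.
By Bayes' rule, P(Talented | the certificate) = (9/10) / (19/20) = 18/19.

18/19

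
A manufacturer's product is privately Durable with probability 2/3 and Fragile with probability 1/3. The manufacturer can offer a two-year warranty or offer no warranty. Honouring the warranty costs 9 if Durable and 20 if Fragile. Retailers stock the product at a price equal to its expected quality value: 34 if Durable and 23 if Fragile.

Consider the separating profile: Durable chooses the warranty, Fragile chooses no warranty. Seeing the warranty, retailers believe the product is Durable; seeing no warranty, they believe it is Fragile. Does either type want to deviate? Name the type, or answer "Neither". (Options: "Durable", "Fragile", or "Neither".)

The warranty pays 34; no warranty pays 23.
Durable: assigned the warranty, nets 34 − 9 = 25; deviating to no warranty nets 23.
Fragile: assigned no warranty, nets 23; deviating to the warranty nets 34 − 20 = 14.
Both types strictly prefer their assigned action; no profitable deviation.

Neither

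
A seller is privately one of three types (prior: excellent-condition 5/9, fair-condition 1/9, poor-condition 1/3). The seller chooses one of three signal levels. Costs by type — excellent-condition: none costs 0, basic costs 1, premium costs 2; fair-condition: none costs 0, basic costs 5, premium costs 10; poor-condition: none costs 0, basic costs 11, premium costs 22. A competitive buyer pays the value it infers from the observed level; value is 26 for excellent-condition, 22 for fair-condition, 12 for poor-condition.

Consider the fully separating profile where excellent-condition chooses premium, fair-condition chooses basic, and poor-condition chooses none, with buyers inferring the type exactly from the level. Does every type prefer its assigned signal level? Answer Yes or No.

Separating prices: premium → 26, basic → 22, none → 12.
excellent-condition (assigned premium): none: 12 − 0 = 12; basic: 22 − 1 = 21; premium: 26 − 2 = 24. excellent-condition stays.
fair-condition (assigned basic): none: 12 − 0 = 12; basic: 22 − 5 = 17; premium: 26 − 10 = 16. fair-condition stays.
poor-condition (assigned none): none: 12 − 0 = 12; basic: 22 − 11 = 11; premium: 26 − 22 = 4. poor-condition stays.
Every type prefers its assigned level; separation holds.

Yes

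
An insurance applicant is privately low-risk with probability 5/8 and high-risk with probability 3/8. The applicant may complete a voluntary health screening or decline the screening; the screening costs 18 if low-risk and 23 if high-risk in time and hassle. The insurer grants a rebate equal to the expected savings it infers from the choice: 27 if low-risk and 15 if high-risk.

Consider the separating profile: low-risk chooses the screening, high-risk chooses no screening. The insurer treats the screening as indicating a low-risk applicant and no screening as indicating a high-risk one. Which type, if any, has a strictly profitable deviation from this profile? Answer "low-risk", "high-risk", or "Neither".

low-risk

The screening pays 27; no screening pays 15.
low-risk: assigned the screening, nets 27 − 18 = 9; deviating to no screening nets 15.
high-risk: assigned no screening, nets 15; deviating to the screening nets 27 − 23 = 4.
The low-risk type gains 6 by deviating.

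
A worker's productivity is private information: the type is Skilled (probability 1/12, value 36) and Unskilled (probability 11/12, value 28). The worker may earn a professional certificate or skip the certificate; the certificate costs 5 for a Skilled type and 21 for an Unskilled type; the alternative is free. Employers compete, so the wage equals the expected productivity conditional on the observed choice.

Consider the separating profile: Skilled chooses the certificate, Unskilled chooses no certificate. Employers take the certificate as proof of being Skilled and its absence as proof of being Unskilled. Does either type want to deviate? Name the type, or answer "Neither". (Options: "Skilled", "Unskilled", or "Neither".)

The certificate pays 36; no certificate pays 28.
Skilled: assigned the certificate, nets 36 − 5 = 31; deviating to no certificate nets 28.
Unskilled: assigned no certificate, nets 28; deviating to the certificate nets 36 − 21 = 15.
Both types strictly prefer their assigned action; no profitable deviation.

Neither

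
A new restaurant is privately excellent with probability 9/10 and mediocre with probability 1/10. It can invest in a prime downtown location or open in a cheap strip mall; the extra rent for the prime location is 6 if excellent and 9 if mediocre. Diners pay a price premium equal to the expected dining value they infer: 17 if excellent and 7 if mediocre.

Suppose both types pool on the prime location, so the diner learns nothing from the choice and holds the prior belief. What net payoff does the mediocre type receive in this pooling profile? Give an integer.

7

Pooled price premium = 9/10·17 + 1/10·7 = 16.
mediocre pays cost 9 for the prime location, so net payoff = 16 − 9 = 7.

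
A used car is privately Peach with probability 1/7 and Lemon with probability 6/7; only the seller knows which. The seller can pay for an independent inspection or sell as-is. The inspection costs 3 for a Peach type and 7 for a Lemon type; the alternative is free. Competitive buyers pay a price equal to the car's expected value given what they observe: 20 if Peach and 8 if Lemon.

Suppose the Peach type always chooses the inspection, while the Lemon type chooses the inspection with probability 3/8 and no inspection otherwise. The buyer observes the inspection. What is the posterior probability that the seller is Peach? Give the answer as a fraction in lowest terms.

4/13

P(the inspection) = (1/7)·1 + (6/7)·(3/8) = 13/28.
By Bayes' rule, P(Peach | the inspection) = (1/7) / (13/28) = 4/13.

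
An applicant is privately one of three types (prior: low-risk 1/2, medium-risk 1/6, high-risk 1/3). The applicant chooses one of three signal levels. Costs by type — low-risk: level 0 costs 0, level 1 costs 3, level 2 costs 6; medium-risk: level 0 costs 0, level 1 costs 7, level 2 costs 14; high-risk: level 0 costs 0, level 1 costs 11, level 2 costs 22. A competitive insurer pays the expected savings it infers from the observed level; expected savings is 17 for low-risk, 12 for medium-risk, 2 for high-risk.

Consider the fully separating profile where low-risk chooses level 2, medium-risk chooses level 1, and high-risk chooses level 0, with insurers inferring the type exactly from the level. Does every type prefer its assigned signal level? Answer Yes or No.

Yes

Separating rebates: level 2 → 17, level 1 → 12, level 0 → 2.
low-risk (assigned level 2): level 0: 2 − 0 = 2; level 1: 12 − 3 = 9; level 2: 17 − 6 = 11. low-risk stays.
medium-risk (assigned level 1): level 0: 2 − 0 = 2; level 1: 12 − 7 = 5; level 2: 17 − 14 = 3. medium-risk stays.
high-risk (assigned level 0): level 0: 2 − 0 = 2; level 1: 12 − 11 = 1; level 2: 17 − 22 = -5. high-risk stays.
Every type prefers its assigned level; separation holds.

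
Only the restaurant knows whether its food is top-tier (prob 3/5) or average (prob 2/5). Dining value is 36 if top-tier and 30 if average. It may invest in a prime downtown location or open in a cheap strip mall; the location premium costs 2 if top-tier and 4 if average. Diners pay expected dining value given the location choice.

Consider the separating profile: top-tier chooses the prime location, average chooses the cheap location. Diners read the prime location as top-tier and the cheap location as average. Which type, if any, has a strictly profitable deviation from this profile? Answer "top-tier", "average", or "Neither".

The prime location pays 36; the cheap location pays 30.
top-tier: assigned the prime location, nets 36 − 2 = 34; deviating to the cheap location nets 30.
average: assigned the cheap location, nets 30; deviating to the prime location nets 36 − 4 = 32.
The average type gains 2 by deviating.

average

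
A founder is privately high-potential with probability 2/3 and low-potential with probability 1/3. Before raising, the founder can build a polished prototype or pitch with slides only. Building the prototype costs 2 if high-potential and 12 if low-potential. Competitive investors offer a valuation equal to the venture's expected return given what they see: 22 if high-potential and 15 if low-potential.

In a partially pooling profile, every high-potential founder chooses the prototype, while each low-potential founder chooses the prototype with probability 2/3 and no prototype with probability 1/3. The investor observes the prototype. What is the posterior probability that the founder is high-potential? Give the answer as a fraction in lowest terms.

P(the prototype) = (2/3)·1 + (1/3)·(2/3) = 8/9.
By Bayes' rule, P(high-potential | the prototype) = (2/3) / (8/9) = 3/4.

3/4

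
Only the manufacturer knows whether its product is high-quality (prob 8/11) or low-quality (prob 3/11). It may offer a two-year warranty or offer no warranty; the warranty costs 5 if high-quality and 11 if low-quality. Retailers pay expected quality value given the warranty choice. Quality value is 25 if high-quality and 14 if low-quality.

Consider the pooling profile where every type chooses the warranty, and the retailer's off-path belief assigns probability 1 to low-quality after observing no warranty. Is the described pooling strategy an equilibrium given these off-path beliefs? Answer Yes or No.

On path, the retailer holds the prior and pays 8/11·25 + 3/11·14 = 22. Off path (no warranty), believing low-quality, it pays 14.
high-quality: the warranty nets 22 − 5 = 17; no warranty nets 14. high-quality stays.
low-quality: the warranty nets 22 − 11 = 11; no warranty nets 14. low-quality would deviate.
A type deviates, so pooling fails.

No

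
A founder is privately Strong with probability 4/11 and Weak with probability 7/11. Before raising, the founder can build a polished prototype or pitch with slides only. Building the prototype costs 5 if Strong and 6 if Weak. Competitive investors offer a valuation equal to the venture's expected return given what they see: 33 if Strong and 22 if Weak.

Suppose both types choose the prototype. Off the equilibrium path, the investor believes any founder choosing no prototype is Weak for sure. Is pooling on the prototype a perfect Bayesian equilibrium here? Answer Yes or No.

On path, the investor holds the prior and pays 4/11·33 + 7/11·22 = 26. Off path (no prototype), believing Weak, it pays 22.
Strong: the prototype nets 26 − 5 = 21; no prototype nets 22. Strong would deviate.
Weak: the prototype nets 26 − 6 = 20; no prototype nets 22. Weak would deviate.
A type deviates, so pooling fails.

No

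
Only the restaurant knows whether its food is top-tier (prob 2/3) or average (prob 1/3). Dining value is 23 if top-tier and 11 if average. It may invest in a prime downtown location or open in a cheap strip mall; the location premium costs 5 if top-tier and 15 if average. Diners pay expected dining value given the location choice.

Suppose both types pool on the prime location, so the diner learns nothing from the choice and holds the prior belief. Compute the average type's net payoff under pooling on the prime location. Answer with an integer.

Pooled price premium = 2/3·23 + 1/3·11 = 19.
average pays cost 15 for the prime location, so net payoff = 19 − 15 = 4.

4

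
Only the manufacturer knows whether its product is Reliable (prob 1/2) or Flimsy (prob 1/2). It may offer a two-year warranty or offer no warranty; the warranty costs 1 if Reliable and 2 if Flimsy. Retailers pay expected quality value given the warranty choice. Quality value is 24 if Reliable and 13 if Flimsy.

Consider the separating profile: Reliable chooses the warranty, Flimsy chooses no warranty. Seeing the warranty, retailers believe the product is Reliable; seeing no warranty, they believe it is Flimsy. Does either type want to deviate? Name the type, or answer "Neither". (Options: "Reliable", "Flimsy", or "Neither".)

Flimsy

The warranty pays 24; no warranty pays 13.
Reliable: assigned the warranty, nets 24 − 1 = 23; deviating to no warranty nets 13.
Flimsy: assigned no warranty, nets 13; deviating to the warranty nets 24 − 2 = 22.
The Flimsy type gains 9 by deviating.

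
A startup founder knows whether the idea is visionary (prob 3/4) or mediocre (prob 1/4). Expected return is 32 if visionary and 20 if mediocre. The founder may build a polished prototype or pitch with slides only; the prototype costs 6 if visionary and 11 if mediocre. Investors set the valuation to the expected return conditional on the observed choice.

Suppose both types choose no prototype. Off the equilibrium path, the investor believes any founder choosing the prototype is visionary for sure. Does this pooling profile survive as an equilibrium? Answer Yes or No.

On path, the investor holds the prior and pays 3/4·32 + 1/4·20 = 29. Off path (the prototype), believing visionary, it pays 32.
visionary: no prototype nets 29; the prototype nets 32 − 6 = 26. visionary stays.
mediocre: no prototype nets 29; the prototype nets 32 − 11 = 21. mediocre stays.
No type deviates, so pooling is sustained.

Yes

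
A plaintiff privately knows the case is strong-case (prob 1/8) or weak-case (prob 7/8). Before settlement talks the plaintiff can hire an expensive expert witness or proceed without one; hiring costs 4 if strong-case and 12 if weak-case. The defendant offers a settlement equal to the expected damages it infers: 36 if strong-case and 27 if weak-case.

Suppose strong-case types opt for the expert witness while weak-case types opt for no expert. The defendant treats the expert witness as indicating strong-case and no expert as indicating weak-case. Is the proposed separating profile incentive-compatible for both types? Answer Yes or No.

Yes

Under these beliefs, the expert witness earns settlement 36 and no expert earns settlement 27.
strong-case: the expert witness nets 36 − 4 = 32; no expert nets 27. strong-case prefers the expert witness.
weak-case: the expert witness nets 36 − 12 = 24; no expert nets 27. weak-case prefers no expert.
Neither type deviates, so the separating profile is an equilibrium.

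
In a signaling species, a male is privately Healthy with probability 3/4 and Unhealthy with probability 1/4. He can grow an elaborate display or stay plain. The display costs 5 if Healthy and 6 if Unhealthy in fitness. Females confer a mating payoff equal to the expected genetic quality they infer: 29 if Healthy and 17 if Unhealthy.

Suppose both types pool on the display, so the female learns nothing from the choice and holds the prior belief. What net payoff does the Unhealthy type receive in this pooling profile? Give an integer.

Pooled mating payoff = 3/4·29 + 1/4·17 = 26.
Unhealthy pays cost 6 for the display, so net payoff = 26 − 6 = 20.

20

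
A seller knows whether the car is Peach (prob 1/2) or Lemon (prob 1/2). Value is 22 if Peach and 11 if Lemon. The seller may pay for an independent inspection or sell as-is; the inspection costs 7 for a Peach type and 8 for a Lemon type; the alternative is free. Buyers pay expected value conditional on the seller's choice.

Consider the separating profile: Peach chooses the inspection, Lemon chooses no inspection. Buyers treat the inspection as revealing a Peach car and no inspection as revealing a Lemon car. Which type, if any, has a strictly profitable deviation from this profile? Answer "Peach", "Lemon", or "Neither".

Lemon

The inspection pays 22; no inspection pays 11.
Peach: assigned the inspection, nets 22 − 7 = 15; deviating to no inspection nets 11.
Lemon: assigned no inspection, nets 11; deviating to the inspection nets 22 − 8 = 14.
The Lemon type gains 3 by deviating.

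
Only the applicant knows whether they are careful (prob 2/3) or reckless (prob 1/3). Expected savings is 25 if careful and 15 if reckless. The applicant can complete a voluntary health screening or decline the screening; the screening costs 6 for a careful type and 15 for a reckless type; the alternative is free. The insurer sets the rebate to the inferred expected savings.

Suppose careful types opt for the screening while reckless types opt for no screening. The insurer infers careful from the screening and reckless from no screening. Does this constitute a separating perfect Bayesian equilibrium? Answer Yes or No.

Under these beliefs, the screening earns rebate 25 and no screening earns rebate 15.
careful: the screening nets 25 − 6 = 19; no screening nets 15. careful prefers the screening.
reckless: the screening nets 25 − 15 = 10; no screening nets 15. reckless prefers no screening.
Neither type deviates, so the separating profile is an equilibrium.

Yes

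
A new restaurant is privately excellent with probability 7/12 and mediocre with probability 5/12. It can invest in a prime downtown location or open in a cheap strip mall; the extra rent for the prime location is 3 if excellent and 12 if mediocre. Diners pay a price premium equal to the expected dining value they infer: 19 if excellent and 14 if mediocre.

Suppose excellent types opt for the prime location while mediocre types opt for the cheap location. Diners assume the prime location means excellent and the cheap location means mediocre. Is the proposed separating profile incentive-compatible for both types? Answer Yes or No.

Yes

Under these beliefs, the prime location earns price premium 19 and the cheap location earns price premium 14.
excellent: the prime location nets 19 − 3 = 16; the cheap location nets 14. excellent prefers the prime location.
mediocre: the prime location nets 19 − 12 = 7; the cheap location nets 14. mediocre prefers the cheap location.
Neither type deviates, so the separating profile is an equilibrium.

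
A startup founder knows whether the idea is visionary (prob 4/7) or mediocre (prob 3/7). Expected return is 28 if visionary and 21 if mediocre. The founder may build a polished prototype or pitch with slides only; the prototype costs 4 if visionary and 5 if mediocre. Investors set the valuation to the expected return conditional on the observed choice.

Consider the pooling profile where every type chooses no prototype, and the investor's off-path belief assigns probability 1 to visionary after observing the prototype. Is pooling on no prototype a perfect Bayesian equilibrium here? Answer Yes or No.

On path, the investor holds the prior and pays 4/7·28 + 3/7·21 = 25. Off path (the prototype), believing visionary, it pays 28.
visionary: no prototype nets 25; the prototype nets 28 − 4 = 24. visionary stays.
mediocre: no prototype nets 25; the prototype nets 28 − 5 = 23. mediocre stays.
No type deviates, so pooling is sustained.

Yes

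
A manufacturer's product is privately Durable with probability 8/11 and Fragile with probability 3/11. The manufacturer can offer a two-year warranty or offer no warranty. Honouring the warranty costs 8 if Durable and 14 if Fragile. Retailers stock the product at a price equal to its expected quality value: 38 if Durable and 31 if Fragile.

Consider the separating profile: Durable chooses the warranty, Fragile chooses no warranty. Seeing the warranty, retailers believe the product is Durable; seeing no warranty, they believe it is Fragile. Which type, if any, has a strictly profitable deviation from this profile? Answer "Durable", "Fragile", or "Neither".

Durable

The warranty pays 38; no warranty pays 31.
Durable: assigned the warranty, nets 38 − 8 = 30; deviating to no warranty nets 31.
Fragile: assigned no warranty, nets 31; deviating to the warranty nets 38 − 14 = 24.
The Durable type gains 1 by deviating.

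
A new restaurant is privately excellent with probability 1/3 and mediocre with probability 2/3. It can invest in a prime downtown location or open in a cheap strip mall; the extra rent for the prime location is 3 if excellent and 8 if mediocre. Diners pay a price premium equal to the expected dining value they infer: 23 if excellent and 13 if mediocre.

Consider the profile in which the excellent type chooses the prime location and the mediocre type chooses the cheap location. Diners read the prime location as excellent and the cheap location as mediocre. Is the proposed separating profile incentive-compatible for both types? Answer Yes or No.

Under these beliefs, the prime location earns price premium 23 and the cheap location earns price premium 13.
excellent: the prime location nets 23 − 3 = 20; the cheap location nets 13. excellent prefers the prime location.
mediocre: the prime location nets 23 − 8 = 15; the cheap location nets 13. mediocre would deviate to the prime location.
mediocre has a profitable deviation, so the profile is not an equilibrium.

No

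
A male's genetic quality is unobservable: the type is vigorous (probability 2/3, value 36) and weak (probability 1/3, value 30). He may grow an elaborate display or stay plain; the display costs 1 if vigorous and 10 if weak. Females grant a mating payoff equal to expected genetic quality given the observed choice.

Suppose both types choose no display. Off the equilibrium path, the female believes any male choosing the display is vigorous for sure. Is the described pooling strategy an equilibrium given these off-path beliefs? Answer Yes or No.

On path, the female holds the prior and pays 2/3·36 + 1/3·30 = 34. Off path (the display), believing vigorous, it pays 36.
vigorous: no display nets 34; the display nets 36 − 1 = 35. vigorous would deviate.
weak: no display nets 34; the display nets 36 − 10 = 26. weak stays.
A type deviates, so pooling fails.

No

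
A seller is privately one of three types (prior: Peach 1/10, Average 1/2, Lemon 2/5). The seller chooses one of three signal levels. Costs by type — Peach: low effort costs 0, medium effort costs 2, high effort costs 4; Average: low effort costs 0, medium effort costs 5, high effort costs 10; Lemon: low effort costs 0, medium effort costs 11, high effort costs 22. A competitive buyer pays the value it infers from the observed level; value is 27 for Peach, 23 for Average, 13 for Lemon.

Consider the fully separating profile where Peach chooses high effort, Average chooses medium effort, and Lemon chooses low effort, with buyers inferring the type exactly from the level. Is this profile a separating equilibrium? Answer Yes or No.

Yes

Separating prices: high effort → 27, medium effort → 23, low effort → 13.
Peach (assigned high effort): low effort: 13 − 0 = 13; medium effort: 23 − 2 = 21; high effort: 27 − 4 = 23. Peach stays.
Average (assigned medium effort): low effort: 13 − 0 = 13; medium effort: 23 − 5 = 18; high effort: 27 − 10 = 17. Average stays.
Lemon (assigned low effort): low effort: 13 − 0 = 13; medium effort: 23 − 11 = 12; high effort: 27 − 22 = 5. Lemon stays.
Every type prefers its assigned level; separation holds.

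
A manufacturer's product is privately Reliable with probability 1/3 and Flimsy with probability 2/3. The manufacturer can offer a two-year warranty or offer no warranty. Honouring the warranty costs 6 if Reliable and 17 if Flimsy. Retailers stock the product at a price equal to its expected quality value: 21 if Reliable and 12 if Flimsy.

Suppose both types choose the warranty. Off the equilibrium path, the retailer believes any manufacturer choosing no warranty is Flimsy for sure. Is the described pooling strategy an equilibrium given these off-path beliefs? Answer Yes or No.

No

On path, the retailer holds the prior and pays 1/3·21 + 2/3·12 = 15. Off path (no warranty), believing Flimsy, it pays 12.
Reliable: the warranty nets 15 − 6 = 9; no warranty nets 12. Reliable would deviate.
Flimsy: the warranty nets 15 − 17 = -2; no warranty nets 12. Flimsy would deviate.
A type deviates, so pooling fails.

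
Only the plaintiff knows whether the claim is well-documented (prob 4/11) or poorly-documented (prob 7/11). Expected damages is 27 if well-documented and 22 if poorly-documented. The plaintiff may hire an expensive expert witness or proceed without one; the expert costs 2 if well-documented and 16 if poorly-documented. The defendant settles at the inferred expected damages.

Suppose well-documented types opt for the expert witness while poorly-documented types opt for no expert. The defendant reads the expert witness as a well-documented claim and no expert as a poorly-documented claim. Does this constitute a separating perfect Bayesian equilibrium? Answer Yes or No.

Under these beliefs, the expert witness earns settlement 27 and no expert earns settlement 22.
well-documented: the expert witness nets 27 − 2 = 25; no expert nets 22. well-documented prefers the expert witness.
poorly-documented: the expert witness nets 27 − 16 = 11; no expert nets 22. poorly-documented prefers no expert.
Neither type deviates, so the separating profile is an equilibrium.

Yes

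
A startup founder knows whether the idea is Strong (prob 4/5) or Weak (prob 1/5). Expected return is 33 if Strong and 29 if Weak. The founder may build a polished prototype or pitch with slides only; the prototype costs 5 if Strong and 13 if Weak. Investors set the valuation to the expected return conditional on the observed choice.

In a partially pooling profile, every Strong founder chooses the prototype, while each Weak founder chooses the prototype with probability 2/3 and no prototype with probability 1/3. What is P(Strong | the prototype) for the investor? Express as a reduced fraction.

6/7

P(the prototype) = (4/5)·1 + (1/5)·(2/3) = 14/15.
By Bayes' rule, P(Strong | the prototype) = (4/5) / (14/15) = 6/7.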